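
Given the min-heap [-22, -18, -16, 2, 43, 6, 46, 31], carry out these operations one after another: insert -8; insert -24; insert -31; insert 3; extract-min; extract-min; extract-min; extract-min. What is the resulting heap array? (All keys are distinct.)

[-16, -8, 3, 2, 6, 43, 46, 31]

insert -8:
  append -8 at index 8 → [-22, -18, -16, 2, 43, 6, 46, 31, -8]
  -8 < parent 2 at index 3, swap → [-22, -18, -16, -8, 43, 6, 46, 31, 2]
insert -24:
  append -24 at index 9 → [-22, -18, -16, -8, 43, 6, 46, 31, 2, -24]
  -24 < parent 43 at index 4, swap → [-22, -18, -16, -8, -24, 6, 46, 31, 2, 43]
  -24 < parent -18 at index 1, swap → [-22, -24, -16, -8, -18, 6, 46, 31, 2, 43]
  -24 < parent -22 at index 0, swap → [-24, -22, -16, -8, -18, 6, 46, 31, 2, 43]
insert -31:
  append -31 at index 10 → [-24, -22, -16, -8, -18, 6, 46, 31, 2, 43, -31]
  -31 < parent -18 at index 4, swap → [-24, -22, -16, -8, -31, 6, 46, 31, 2, 43, -18]
  -31 < parent -22 at index 1, swap → [-24, -31, -16, -8, -22, 6, 46, 31, 2, 43, -18]
  -31 < parent -24 at index 0, swap → [-31, -24, -16, -8, -22, 6, 46, 31, 2, 43, -18]
insert 3:
  append 3 at index 11 → [-31, -24, -16, -8, -22, 6, 46, 31, 2, 43, -18, 3]
  3 < parent 6 at index 5, swap → [-31, -24, -16, -8, -22, 3, 46, 31, 2, 43, -18, 6]
extract-min → returns -31:
  remove root -31; move last element 6 to root → [6, -24, -16, -8, -22, 3, 46, 31, 2, 43, -18]
  6 vs smaller child -24 at index 1, swap → [-24, 6, -16, -8, -22, 3, 46, 31, 2, 43, -18]
  6 vs smaller child -22 at index 4, swap → [-24, -22, -16, -8, 6, 3, 46, 31, 2, 43, -18]
  6 vs smaller child -18 at index 10, swap → [-24, -22, -16, -8, -18, 3, 46, 31, 2, 43, 6]
extract-min → returns -24:
  remove root -24; move last element 6 to root → [6, -22, -16, -8, -18, 3, 46, 31, 2, 43]
  6 vs smaller child -22 at index 1, swap → [-22, 6, -16, -8, -18, 3, 46, 31, 2, 43]
  6 vs smaller child -18 at index 4, swap → [-22, -18, -16, -8, 6, 3, 46, 31, 2, 43]
extract-min → returns -22:
  remove root -22; move last element 43 to root → [43, -18, -16, -8, 6, 3, 46, 31, 2]
  43 vs smaller child -18 at index 1, swap → [-18, 43, -16, -8, 6, 3, 46, 31, 2]
  43 vs smaller child -8 at index 3, swap → [-18, -8, -16, 43, 6, 3, 46, 31, 2]
  43 vs smaller child 2 at index 8, swap → [-18, -8, -16, 2, 6, 3, 46, 31, 43]
extract-min → returns -18:
  remove root -18; move last element 43 to root → [43, -8, -16, 2, 6, 3, 46, 31]
  43 vs smaller child -16 at index 2, swap → [-16, -8, 43, 2, 6, 3, 46, 31]
  43 vs smaller child 3 at index 5, swap → [-16, -8, 3, 2, 6, 43, 46, 31]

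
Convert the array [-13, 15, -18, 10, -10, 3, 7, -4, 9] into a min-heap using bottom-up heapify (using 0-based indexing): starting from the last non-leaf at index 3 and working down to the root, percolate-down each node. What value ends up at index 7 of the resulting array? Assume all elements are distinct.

10

sift down from index 3:
  10 vs smaller child -4 at index 7, swap → [-13, 15, -18, -4, -10, 3, 7, 10, 9]
sift down from index 2: already satisfies heap property
sift down from index 1:
  15 vs smaller child -10 at index 4, swap → [-13, -10, -18, -4, 15, 3, 7, 10, 9]
sift down from index 0:
  -13 vs smaller child -18 at index 2, swap → [-18, -10, -13, -4, 15, 3, 7, 10, 9]
resulting array: [-18, -10, -13, -4, 15, 3, 7, 10, 9]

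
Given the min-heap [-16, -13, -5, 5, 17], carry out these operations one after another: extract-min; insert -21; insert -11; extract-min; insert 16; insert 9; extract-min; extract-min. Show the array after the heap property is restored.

[-5, 5, 9, 17, 16]

extract-min → returns -16:
  remove root -16; move last element 17 to root → [17, -13, -5, 5]
  17 vs smaller child -13 at index 1, swap → [-13, 17, -5, 5]
  17 vs only child 5 at index 3, swap → [-13, 5, -5, 17]
insert -21:
  append -21 at index 4 → [-13, 5, -5, 17, -21]
  -21 < parent 5 at index 1, swap → [-13, -21, -5, 17, 5]
  -21 < parent -13 at index 0, swap → [-21, -13, -5, 17, 5]
insert -11:
  append -11 at index 5 → [-21, -13, -5, 17, 5, -11]
  -11 < parent -5 at index 2, swap → [-21, -13, -11, 17, 5, -5]
extract-min → returns -21:
  remove root -21; move last element -5 to root → [-5, -13, -11, 17, 5]
  -5 vs smaller child -13 at index 1, swap → [-13, -5, -11, 17, 5]
insert 16:
  append 16 at index 5 → [-13, -5, -11, 17, 5, 16] (no swap needed)
insert 9:
  append 9 at index 6 → [-13, -5, -11, 17, 5, 16, 9] (no swap needed)
extract-min → returns -13:
  remove root -13; move last element 9 to root → [9, -5, -11, 17, 5, 16]
  9 vs smaller child -11 at index 2, swap → [-11, -5, 9, 17, 5, 16]
extract-min → returns -11:
  remove root -11; move last element 16 to root → [16, -5, 9, 17, 5]
  16 vs smaller child -5 at index 1, swap → [-5, 16, 9, 17, 5]
  16 vs smaller child 5 at index 4, swap → [-5, 5, 9, 17, 16]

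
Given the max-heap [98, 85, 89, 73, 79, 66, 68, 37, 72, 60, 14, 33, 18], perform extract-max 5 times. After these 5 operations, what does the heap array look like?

extract-max #1 returns 98:
  remove root 98; move last element 18 to root → [18, 85, 89, 73, 79, 66, 68, 37, 72, 60, 14, 33]
  18 vs larger child 89 at index 2, swap → [89, 85, 18, 73, 79, 66, 68, 37, 72, 60, 14, 33]
  18 vs larger child 68 at index 6, swap → [89, 85, 68, 73, 79, 66, 18, 37, 72, 60, 14, 33]
extract-max #2 returns 89:
  remove root 89; move last element 33 to root → [33, 85, 68, 73, 79, 66, 18, 37, 72, 60, 14]
  33 vs larger child 85 at index 1, swap → [85, 33, 68, 73, 79, 66, 18, 37, 72, 60, 14]
  33 vs larger child 79 at index 4, swap → [85, 79, 68, 73, 33, 66, 18, 37, 72, 60, 14]
  33 vs larger child 60 at index 9, swap → [85, 79, 68, 73, 60, 66, 18, 37, 72, 33, 14]
extract-max #3 returns 85:
  remove root 85; move last element 14 to root → [14, 79, 68, 73, 60, 66, 18, 37, 72, 33]
  14 vs larger child 79 at index 1, swap → [79, 14, 68, 73, 60, 66, 18, 37, 72, 33]
  14 vs larger child 73 at index 3, swap → [79, 73, 68, 14, 60, 66, 18, 37, 72, 33]
  14 vs larger child 72 at index 8, swap → [79, 73, 68, 72, 60, 66, 18, 37, 14, 33]
extract-max #4 returns 79:
  remove root 79; move last element 33 to root → [33, 73, 68, 72, 60, 66, 18, 37, 14]
  33 vs larger child 73 at index 1, swap → [73, 33, 68, 72, 60, 66, 18, 37, 14]
  33 vs larger child 72 at index 3, swap → [73, 72, 68, 33, 60, 66, 18, 37, 14]
  33 vs larger child 37 at index 7, swap → [73, 72, 68, 37, 60, 66, 18, 33, 14]
extract-max #5 returns 73:
  remove root 73; move last element 14 to root → [14, 72, 68, 37, 60, 66, 18, 33]
  14 vs larger child 72 at index 1, swap → [72, 14, 68, 37, 60, 66, 18, 33]
  14 vs larger child 60 at index 4, swap → [72, 60, 68, 37, 14, 66, 18, 33]

[72, 60, 68, 37, 14, 66, 18, 33]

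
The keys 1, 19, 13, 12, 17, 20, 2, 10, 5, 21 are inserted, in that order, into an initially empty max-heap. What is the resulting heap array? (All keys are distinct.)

[21, 20, 19, 10, 17, 13, 2, 1, 5, 12]

Insert 1:
  append 1 at index 0 → [1] (no swap needed)
Insert 19:
  append 19 at index 1 → [1, 19]
  19 > parent 1 at index 0, swap → [19, 1]
Insert 13:
  append 13 at index 2 → [19, 1, 13] (no swap needed)
Insert 12:
  append 12 at index 3 → [19, 1, 13, 12]
  12 > parent 1 at index 1, swap → [19, 12, 13, 1]
Insert 17:
  append 17 at index 4 → [19, 12, 13, 1, 17]
  17 > parent 12 at index 1, swap → [19, 17, 13, 1, 12]
Insert 20:
  append 20 at index 5 → [19, 17, 13, 1, 12, 20]
  20 > parent 13 at index 2, swap → [19, 17, 20, 1, 12, 13]
  20 > parent 19 at index 0, swap → [20, 17, 19, 1, 12, 13]
Insert 2:
  append 2 at index 6 → [20, 17, 19, 1, 12, 13, 2] (no swap needed)
Insert 10:
  append 10 at index 7 → [20, 17, 19, 1, 12, 13, 2, 10]
  10 > parent 1 at index 3, swap → [20, 17, 19, 10, 12, 13, 2, 1]
Insert 5:
  append 5 at index 8 → [20, 17, 19, 10, 12, 13, 2, 1, 5] (no swap needed)
Insert 21:
  append 21 at index 9 → [20, 17, 19, 10, 12, 13, 2, 1, 5, 21]
  21 > parent 12 at index 4, swap → [20, 17, 19, 10, 21, 13, 2, 1, 5, 12]
  21 > parent 17 at index 1, swap → [20, 21, 19, 10, 17, 13, 2, 1, 5, 12]
  21 > parent 20 at index 0, swap → [21, 20, 19, 10, 17, 13, 2, 1, 5, 12]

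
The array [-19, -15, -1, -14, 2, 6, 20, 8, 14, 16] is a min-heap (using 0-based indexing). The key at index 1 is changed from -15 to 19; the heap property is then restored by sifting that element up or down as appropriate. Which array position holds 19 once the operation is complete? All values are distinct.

set index 1 from -15 to 19 → [-19, 19, -1, -14, 2, 6, 20, 8, 14, 16]
19 vs smaller child -14 at index 3, swap → [-19, -14, -1, 19, 2, 6, 20, 8, 14, 16]
19 vs smaller child 8 at index 7, swap → [-19, -14, -1, 8, 2, 6, 20, 19, 14, 16]
resulting array: [-19, -14, -1, 8, 2, 6, 20, 19, 14, 16]

7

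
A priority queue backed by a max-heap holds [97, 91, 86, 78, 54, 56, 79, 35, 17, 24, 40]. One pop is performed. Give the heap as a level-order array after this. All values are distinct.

[91, 78, 86, 40, 54, 56, 79, 35, 17, 24]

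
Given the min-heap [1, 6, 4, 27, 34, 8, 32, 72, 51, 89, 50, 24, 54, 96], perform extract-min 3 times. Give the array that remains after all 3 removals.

[8, 27, 24, 51, 34, 96, 32, 72, 54, 89, 50]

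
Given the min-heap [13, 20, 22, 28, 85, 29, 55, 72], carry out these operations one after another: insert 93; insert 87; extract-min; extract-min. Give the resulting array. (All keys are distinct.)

[22, 28, 29, 72, 85, 93, 55, 87]

insert 93:
  append 93 at index 8 → [13, 20, 22, 28, 85, 29, 55, 72, 93] (no swap needed)
insert 87:
  append 87 at index 9 → [13, 20, 22, 28, 85, 29, 55, 72, 93, 87] (no swap needed)
extract-min → returns 13:
  remove root 13; move last element 87 to root → [87, 20, 22, 28, 85, 29, 55, 72, 93]
  87 vs smaller child 20 at index 1, swap → [20, 87, 22, 28, 85, 29, 55, 72, 93]
  87 vs smaller child 28 at index 3, swap → [20, 28, 22, 87, 85, 29, 55, 72, 93]
  87 vs smaller child 72 at index 7, swap → [20, 28, 22, 72, 85, 29, 55, 87, 93]
extract-min → returns 20:
  remove root 20; move last element 93 to root → [93, 28, 22, 72, 85, 29, 55, 87]
  93 vs smaller child 22 at index 2, swap → [22, 28, 93, 72, 85, 29, 55, 87]
  93 vs smaller child 29 at index 5, swap → [22, 28, 29, 72, 85, 93, 55, 87]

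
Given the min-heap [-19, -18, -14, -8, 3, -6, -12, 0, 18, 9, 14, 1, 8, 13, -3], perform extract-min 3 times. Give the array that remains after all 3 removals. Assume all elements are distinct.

extract-min #1 returns -19:
  remove root -19; move last element -3 to root → [-3, -18, -14, -8, 3, -6, -12, 0, 18, 9, 14, 1, 8, 13]
  -3 vs smaller child -18 at index 1, swap → [-18, -3, -14, -8, 3, -6, -12, 0, 18, 9, 14, 1, 8, 13]
  -3 vs smaller child -8 at index 3, swap → [-18, -8, -14, -3, 3, -6, -12, 0, 18, 9, 14, 1, 8, 13]
extract-min #2 returns -18:
  remove root -18; move last element 13 to root → [13, -8, -14, -3, 3, -6, -12, 0, 18, 9, 14, 1, 8]
  13 vs smaller child -14 at index 2, swap → [-14, -8, 13, -3, 3, -6, -12, 0, 18, 9, 14, 1, 8]
  13 vs smaller child -12 at index 6, swap → [-14, -8, -12, -3, 3, -6, 13, 0, 18, 9, 14, 1, 8]
extract-min #3 returns -14:
  remove root -14; move last element 8 to root → [8, -8, -12, -3, 3, -6, 13, 0, 18, 9, 14, 1]
  8 vs smaller child -12 at index 2, swap → [-12, -8, 8, -3, 3, -6, 13, 0, 18, 9, 14, 1]
  8 vs smaller child -6 at index 5, swap → [-12, -8, -6, -3, 3, 8, 13, 0, 18, 9, 14, 1]
  8 vs only child 1 at index 11, swap → [-12, -8, -6, -3, 3, 1, 13, 0, 18, 9, 14, 8]

[-12, -8, -6, -3, 3, 1, 13, 0, 18, 9, 14, 8]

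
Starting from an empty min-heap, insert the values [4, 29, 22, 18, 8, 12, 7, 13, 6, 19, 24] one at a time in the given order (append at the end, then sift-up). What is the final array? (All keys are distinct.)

[4, 6, 7, 8, 18, 22, 12, 29, 13, 19, 24]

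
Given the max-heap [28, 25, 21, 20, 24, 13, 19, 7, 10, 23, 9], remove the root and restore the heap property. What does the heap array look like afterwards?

[25, 24, 21, 20, 23, 13, 19, 7, 10, 9]

remove root 28; move last element 9 to root → [9, 25, 21, 20, 24, 13, 19, 7, 10, 23]
9 vs larger child 25 at index 1, swap → [25, 9, 21, 20, 24, 13, 19, 7, 10, 23]
9 vs larger child 24 at index 4, swap → [25, 24, 21, 20, 9, 13, 19, 7, 10, 23]
9 vs only child 23 at index 9, swap → [25, 24, 21, 20, 23, 13, 19, 7, 10, 9]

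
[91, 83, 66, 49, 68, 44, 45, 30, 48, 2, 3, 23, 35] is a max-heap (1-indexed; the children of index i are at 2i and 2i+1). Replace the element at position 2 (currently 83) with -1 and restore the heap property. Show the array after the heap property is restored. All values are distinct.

set index 2 from 83 to -1 → [91, -1, 66, 49, 68, 44, 45, 30, 48, 2, 3, 23, 35]
-1 vs larger child 68 at index 5, swap → [91, 68, 66, 49, -1, 44, 45, 30, 48, 2, 3, 23, 35]
-1 vs larger child 3 at index 11, swap → [91, 68, 66, 49, 3, 44, 45, 30, 48, 2, -1, 23, 35]

[91, 68, 66, 49, 3, 44, 45, 30, 48, 2, -1, 23, 35]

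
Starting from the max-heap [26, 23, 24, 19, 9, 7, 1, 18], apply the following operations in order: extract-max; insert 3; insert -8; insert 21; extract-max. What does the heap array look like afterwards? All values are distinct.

extract-max → returns 26:
  remove root 26; move last element 18 to root → [18, 23, 24, 19, 9, 7, 1]
  18 vs larger child 24 at index 2, swap → [24, 23, 18, 19, 9, 7, 1]
insert 3:
  append 3 at index 7 → [24, 23, 18, 19, 9, 7, 1, 3] (no swap needed)
insert -8:
  append -8 at index 8 → [24, 23, 18, 19, 9, 7, 1, 3, -8] (no swap needed)
insert 21:
  append 21 at index 9 → [24, 23, 18, 19, 9, 7, 1, 3, -8, 21]
  21 > parent 9 at index 4, swap → [24, 23, 18, 19, 21, 7, 1, 3, -8, 9]
extract-max → returns 24:
  remove root 24; move last element 9 to root → [9, 23, 18, 19, 21, 7, 1, 3, -8]
  9 vs larger child 23 at index 1, swap → [23, 9, 18, 19, 21, 7, 1, 3, -8]
  9 vs larger child 21 at index 4, swap → [23, 21, 18, 19, 9, 7, 1, 3, -8]

[23, 21, 18, 19, 9, 7, 1, 3, -8]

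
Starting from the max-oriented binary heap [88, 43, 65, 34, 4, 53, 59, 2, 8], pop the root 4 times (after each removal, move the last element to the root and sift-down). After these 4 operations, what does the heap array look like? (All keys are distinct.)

[43, 34, 8, 2, 4]

extract-max #1 returns 88:
  remove root 88; move last element 8 to root → [8, 43, 65, 34, 4, 53, 59, 2]
  8 vs larger child 65 at index 2, swap → [65, 43, 8, 34, 4, 53, 59, 2]
  8 vs larger child 59 at index 6, swap → [65, 43, 59, 34, 4, 53, 8, 2]
extract-max #2 returns 65:
  remove root 65; move last element 2 to root → [2, 43, 59, 34, 4, 53, 8]
  2 vs larger child 59 at index 2, swap → [59, 43, 2, 34, 4, 53, 8]
  2 vs larger child 53 at index 5, swap → [59, 43, 53, 34, 4, 2, 8]
extract-max #3 returns 59:
  remove root 59; move last element 8 to root → [8, 43, 53, 34, 4, 2]
  8 vs larger child 53 at index 2, swap → [53, 43, 8, 34, 4, 2]
extract-max #4 returns 53:
  remove root 53; move last element 2 to root → [2, 43, 8, 34, 4]
  2 vs larger child 43 at index 1, swap → [43, 2, 8, 34, 4]
  2 vs larger child 34 at index 3, swap → [43, 34, 8, 2, 4]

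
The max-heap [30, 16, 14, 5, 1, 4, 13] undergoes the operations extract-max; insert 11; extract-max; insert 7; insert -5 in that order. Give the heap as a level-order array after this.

[14, 13, 11, 5, 1, 4, 7, -5]

extract-max → returns 30:
  remove root 30; move last element 13 to root → [13, 16, 14, 5, 1, 4]
  13 vs larger child 16 at index 1, swap → [16, 13, 14, 5, 1, 4]
insert 11:
  append 11 at index 6 → [16, 13, 14, 5, 1, 4, 11] (no swap needed)
extract-max → returns 16:
  remove root 16; move last element 11 to root → [11, 13, 14, 5, 1, 4]
  11 vs larger child 14 at index 2, swap → [14, 13, 11, 5, 1, 4]
insert 7:
  append 7 at index 6 → [14, 13, 11, 5, 1, 4, 7] (no swap needed)
insert -5:
  append -5 at index 7 → [14, 13, 11, 5, 1, 4, 7, -5] (no swap needed)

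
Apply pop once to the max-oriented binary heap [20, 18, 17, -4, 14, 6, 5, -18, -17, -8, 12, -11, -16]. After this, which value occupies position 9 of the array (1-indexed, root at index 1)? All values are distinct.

remove root 20; move last element -16 to root → [-16, 18, 17, -4, 14, 6, 5, -18, -17, -8, 12, -11]
-16 vs larger child 18 at index 2, swap → [18, -16, 17, -4, 14, 6, 5, -18, -17, -8, 12, -11]
-16 vs larger child 14 at index 5, swap → [18, 14, 17, -4, -16, 6, 5, -18, -17, -8, 12, -11]
-16 vs larger child 12 at index 11, swap → [18, 14, 17, -4, 12, 6, 5, -18, -17, -8, -16, -11]
resulting array: [18, 14, 17, -4, 12, 6, 5, -18, -17, -8, -16, -11]

-17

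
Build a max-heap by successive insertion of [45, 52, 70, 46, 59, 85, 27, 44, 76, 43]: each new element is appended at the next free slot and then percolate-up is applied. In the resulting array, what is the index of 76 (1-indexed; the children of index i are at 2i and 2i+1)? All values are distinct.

Insert 45:
  append 45 at index 1 → [45] (no swap needed)
Insert 52:
  append 52 at index 2 → [45, 52]
  52 > parent 45 at index 1, swap → [52, 45]
Insert 70:
  append 70 at index 3 → [52, 45, 70]
  70 > parent 52 at index 1, swap → [70, 45, 52]
Insert 46:
  append 46 at index 4 → [70, 45, 52, 46]
  46 > parent 45 at index 2, swap → [70, 46, 52, 45]
Insert 59:
  append 59 at index 5 → [70, 46, 52, 45, 59]
  59 > parent 46 at index 2, swap → [70, 59, 52, 45, 46]
Insert 85:
  append 85 at index 6 → [70, 59, 52, 45, 46, 85]
  85 > parent 52 at index 3, swap → [70, 59, 85, 45, 46, 52]
  85 > parent 70 at index 1, swap → [85, 59, 70, 45, 46, 52]
Insert 27:
  append 27 at index 7 → [85, 59, 70, 45, 46, 52, 27] (no swap needed)
Insert 44:
  append 44 at index 8 → [85, 59, 70, 45, 46, 52, 27, 44] (no swap needed)
Insert 76:
  append 76 at index 9 → [85, 59, 70, 45, 46, 52, 27, 44, 76]
  76 > parent 45 at index 4, swap → [85, 59, 70, 76, 46, 52, 27, 44, 45]
  76 > parent 59 at index 2, swap → [85, 76, 70, 59, 46, 52, 27, 44, 45]
Insert 43:
  append 43 at index 10 → [85, 76, 70, 59, 46, 52, 27, 44, 45, 43] (no swap needed)
resulting array: [85, 76, 70, 59, 46, 52, 27, 44, 45, 43]

2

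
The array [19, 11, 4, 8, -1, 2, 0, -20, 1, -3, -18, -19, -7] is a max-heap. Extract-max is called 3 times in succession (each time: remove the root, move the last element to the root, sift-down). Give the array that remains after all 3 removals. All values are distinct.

extract-max #1 returns 19:
  remove root 19; move last element -7 to root → [-7, 11, 4, 8, -1, 2, 0, -20, 1, -3, -18, -19]
  -7 vs larger child 11 at index 1, swap → [11, -7, 4, 8, -1, 2, 0, -20, 1, -3, -18, -19]
  -7 vs larger child 8 at index 3, swap → [11, 8, 4, -7, -1, 2, 0, -20, 1, -3, -18, -19]
  -7 vs larger child 1 at index 8, swap → [11, 8, 4, 1, -1, 2, 0, -20, -7, -3, -18, -19]
extract-max #2 returns 11:
  remove root 11; move last element -19 to root → [-19, 8, 4, 1, -1, 2, 0, -20, -7, -3, -18]
  -19 vs larger child 8 at index 1, swap → [8, -19, 4, 1, -1, 2, 0, -20, -7, -3, -18]
  -19 vs larger child 1 at index 3, swap → [8, 1, 4, -19, -1, 2, 0, -20, -7, -3, -18]
  -19 vs larger child -7 at index 8, swap → [8, 1, 4, -7, -1, 2, 0, -20, -19, -3, -18]
extract-max #3 returns 8:
  remove root 8; move last element -18 to root → [-18, 1, 4, -7, -1, 2, 0, -20, -19, -3]
  -18 vs larger child 4 at index 2, swap → [4, 1, -18, -7, -1, 2, 0, -20, -19, -3]
  -18 vs larger child 2 at index 5, swap → [4, 1, 2, -7, -1, -18, 0, -20, -19, -3]

[4, 1, 2, -7, -1, -18, 0, -20, -19, -3]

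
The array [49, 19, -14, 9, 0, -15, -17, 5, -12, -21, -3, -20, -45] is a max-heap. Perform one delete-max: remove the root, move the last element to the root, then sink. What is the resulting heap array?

[19, 9, -14, 5, 0, -15, -17, -45, -12, -21, -3, -20]

remove root 49; move last element -45 to root → [-45, 19, -14, 9, 0, -15, -17, 5, -12, -21, -3, -20]
-45 vs larger child 19 at index 1, swap → [19, -45, -14, 9, 0, -15, -17, 5, -12, -21, -3, -20]
-45 vs larger child 9 at index 3, swap → [19, 9, -14, -45, 0, -15, -17, 5, -12, -21, -3, -20]
-45 vs larger child 5 at index 7, swap → [19, 9, -14, 5, 0, -15, -17, -45, -12, -21, -3, -20]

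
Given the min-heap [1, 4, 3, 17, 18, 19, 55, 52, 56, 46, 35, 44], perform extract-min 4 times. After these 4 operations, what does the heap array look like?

extract-min #1 returns 1:
  remove root 1; move last element 44 to root → [44, 4, 3, 17, 18, 19, 55, 52, 56, 46, 35]
  44 vs smaller child 3 at index 2, swap → [3, 4, 44, 17, 18, 19, 55, 52, 56, 46, 35]
  44 vs smaller child 19 at index 5, swap → [3, 4, 19, 17, 18, 44, 55, 52, 56, 46, 35]
extract-min #2 returns 3:
  remove root 3; move last element 35 to root → [35, 4, 19, 17, 18, 44, 55, 52, 56, 46]
  35 vs smaller child 4 at index 1, swap → [4, 35, 19, 17, 18, 44, 55, 52, 56, 46]
  35 vs smaller child 17 at index 3, swap → [4, 17, 19, 35, 18, 44, 55, 52, 56, 46]
extract-min #3 returns 4:
  remove root 4; move last element 46 to root → [46, 17, 19, 35, 18, 44, 55, 52, 56]
  46 vs smaller child 17 at index 1, swap → [17, 46, 19, 35, 18, 44, 55, 52, 56]
  46 vs smaller child 18 at index 4, swap → [17, 18, 19, 35, 46, 44, 55, 52, 56]
extract-min #4 returns 17:
  remove root 17; move last element 56 to root → [56, 18, 19, 35, 46, 44, 55, 52]
  56 vs smaller child 18 at index 1, swap → [18, 56, 19, 35, 46, 44, 55, 52]
  56 vs smaller child 35 at index 3, swap → [18, 35, 19, 56, 46, 44, 55, 52]
  56 vs only child 52 at index 7, swap → [18, 35, 19, 52, 46, 44, 55, 56]

[18, 35, 19, 52, 46, 44, 55, 56]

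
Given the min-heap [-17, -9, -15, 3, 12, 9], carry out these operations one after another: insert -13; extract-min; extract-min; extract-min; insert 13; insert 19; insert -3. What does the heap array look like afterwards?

[-9, 3, -3, 12, 13, 19, 9]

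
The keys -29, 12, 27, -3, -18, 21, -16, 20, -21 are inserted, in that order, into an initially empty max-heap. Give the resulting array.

[27, 20, 21, -3, -18, 12, -16, -29, -21]

Insert -29:
  append -29 at index 0 → [-29] (no swap needed)
Insert 12:
  append 12 at index 1 → [-29, 12]
  12 > parent -29 at index 0, swap → [12, -29]
Insert 27:
  append 27 at index 2 → [12, -29, 27]
  27 > parent 12 at index 0, swap → [27, -29, 12]
Insert -3:
  append -3 at index 3 → [27, -29, 12, -3]
  -3 > parent -29 at index 1, swap → [27, -3, 12, -29]
Insert -18:
  append -18 at index 4 → [27, -3, 12, -29, -18] (no swap needed)
Insert 21:
  append 21 at index 5 → [27, -3, 12, -29, -18, 21]
  21 > parent 12 at index 2, swap → [27, -3, 21, -29, -18, 12]
Insert -16:
  append -16 at index 6 → [27, -3, 21, -29, -18, 12, -16] (no swap needed)
Insert 20:
  append 20 at index 7 → [27, -3, 21, -29, -18, 12, -16, 20]
  20 > parent -29 at index 3, swap → [27, -3, 21, 20, -18, 12, -16, -29]
  20 > parent -3 at index 1, swap → [27, 20, 21, -3, -18, 12, -16, -29]
Insert -21:
  append -21 at index 8 → [27, 20, 21, -3, -18, 12, -16, -29, -21] (no swap needed)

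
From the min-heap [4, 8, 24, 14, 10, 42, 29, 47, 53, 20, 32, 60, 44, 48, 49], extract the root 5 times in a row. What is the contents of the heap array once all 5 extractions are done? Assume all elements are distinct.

extract-min #1 returns 4:
  remove root 4; move last element 49 to root → [49, 8, 24, 14, 10, 42, 29, 47, 53, 20, 32, 60, 44, 48]
  49 vs smaller child 8 at index 1, swap → [8, 49, 24, 14, 10, 42, 29, 47, 53, 20, 32, 60, 44, 48]
  49 vs smaller child 10 at index 4, swap → [8, 10, 24, 14, 49, 42, 29, 47, 53, 20, 32, 60, 44, 48]
  49 vs smaller child 20 at index 9, swap → [8, 10, 24, 14, 20, 42, 29, 47, 53, 49, 32, 60, 44, 48]
extract-min #2 returns 8:
  remove root 8; move last element 48 to root → [48, 10, 24, 14, 20, 42, 29, 47, 53, 49, 32, 60, 44]
  48 vs smaller child 10 at index 1, swap → [10, 48, 24, 14, 20, 42, 29, 47, 53, 49, 32, 60, 44]
  48 vs smaller child 14 at index 3, swap → [10, 14, 24, 48, 20, 42, 29, 47, 53, 49, 32, 60, 44]
  48 vs smaller child 47 at index 7, swap → [10, 14, 24, 47, 20, 42, 29, 48, 53, 49, 32, 60, 44]
extract-min #3 returns 10:
  remove root 10; move last element 44 to root → [44, 14, 24, 47, 20, 42, 29, 48, 53, 49, 32, 60]
  44 vs smaller child 14 at index 1, swap → [14, 44, 24, 47, 20, 42, 29, 48, 53, 49, 32, 60]
  44 vs smaller child 20 at index 4, swap → [14, 20, 24, 47, 44, 42, 29, 48, 53, 49, 32, 60]
  44 vs smaller child 32 at index 10, swap → [14, 20, 24, 47, 32, 42, 29, 48, 53, 49, 44, 60]
extract-min #4 returns 14:
  remove root 14; move last element 60 to root → [60, 20, 24, 47, 32, 42, 29, 48, 53, 49, 44]
  60 vs smaller child 20 at index 1, swap → [20, 60, 24, 47, 32, 42, 29, 48, 53, 49, 44]
  60 vs smaller child 32 at index 4, swap → [20, 32, 24, 47, 60, 42, 29, 48, 53, 49, 44]
  60 vs smaller child 44 at index 10, swap → [20, 32, 24, 47, 44, 42, 29, 48, 53, 49, 60]
extract-min #5 returns 20:
  remove root 20; move last element 60 to root → [60, 32, 24, 47, 44, 42, 29, 48, 53, 49]
  60 vs smaller child 24 at index 2, swap → [24, 32, 60, 47, 44, 42, 29, 48, 53, 49]
  60 vs smaller child 29 at index 6, swap → [24, 32, 29, 47, 44, 42, 60, 48, 53, 49]

[24, 32, 29, 47, 44, 42, 60, 48, 53, 49]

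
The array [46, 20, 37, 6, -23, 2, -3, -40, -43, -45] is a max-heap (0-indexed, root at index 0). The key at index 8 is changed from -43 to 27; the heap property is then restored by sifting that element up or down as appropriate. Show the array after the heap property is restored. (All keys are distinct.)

[46, 27, 37, 20, -23, 2, -3, -40, 6, -45]

set index 8 from -43 to 27 → [46, 20, 37, 6, -23, 2, -3, -40, 27, -45]
27 > parent 6 at index 3, swap → [46, 20, 37, 27, -23, 2, -3, -40, 6, -45]
27 > parent 20 at index 1, swap → [46, 27, 37, 20, -23, 2, -3, -40, 6, -45]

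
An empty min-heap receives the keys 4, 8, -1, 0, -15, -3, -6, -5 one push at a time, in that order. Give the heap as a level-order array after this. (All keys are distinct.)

Insert 4:
  append 4 at index 0 → [4] (no swap needed)
Insert 8:
  append 8 at index 1 → [4, 8] (no swap needed)
Insert -1:
  append -1 at index 2 → [4, 8, -1]
  -1 < parent 4 at index 0, swap → [-1, 8, 4]
Insert 0:
  append 0 at index 3 → [-1, 8, 4, 0]
  0 < parent 8 at index 1, swap → [-1, 0, 4, 8]
Insert -15:
  append -15 at index 4 → [-1, 0, 4, 8, -15]
  -15 < parent 0 at index 1, swap → [-1, -15, 4, 8, 0]
  -15 < parent -1 at index 0, swap → [-15, -1, 4, 8, 0]
Insert -3:
  append -3 at index 5 → [-15, -1, 4, 8, 0, -3]
  -3 < parent 4 at index 2, swap → [-15, -1, -3, 8, 0, 4]
Insert -6:
  append -6 at index 6 → [-15, -1, -3, 8, 0, 4, -6]
  -6 < parent -3 at index 2, swap → [-15, -1, -6, 8, 0, 4, -3]
Insert -5:
  append -5 at index 7 → [-15, -1, -6, 8, 0, 4, -3, -5]
  -5 < parent 8 at index 3, swap → [-15, -1, -6, -5, 0, 4, -3, 8]
  -5 < parent -1 at index 1, swap → [-15, -5, -6, -1, 0, 4, -3, 8]

[-15, -5, -6, -1, 0, 4, -3, 8]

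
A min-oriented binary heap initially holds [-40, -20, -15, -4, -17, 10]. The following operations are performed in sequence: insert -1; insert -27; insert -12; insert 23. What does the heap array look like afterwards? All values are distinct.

[-40, -27, -15, -20, -17, 10, -1, -4, -12, 23]

insert -1:
  append -1 at index 6 → [-40, -20, -15, -4, -17, 10, -1] (no swap needed)
insert -27:
  append -27 at index 7 → [-40, -20, -15, -4, -17, 10, -1, -27]
  -27 < parent -4 at index 3, swap → [-40, -20, -15, -27, -17, 10, -1, -4]
  -27 < parent -20 at index 1, swap → [-40, -27, -15, -20, -17, 10, -1, -4]
insert -12:
  append -12 at index 8 → [-40, -27, -15, -20, -17, 10, -1, -4, -12] (no swap needed)
insert 23:
  append 23 at index 9 → [-40, -27, -15, -20, -17, 10, -1, -4, -12, 23] (no swap needed)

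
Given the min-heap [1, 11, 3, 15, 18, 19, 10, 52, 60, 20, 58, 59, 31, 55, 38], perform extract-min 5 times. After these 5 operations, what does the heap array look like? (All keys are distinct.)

extract-min #1 returns 1:
  remove root 1; move last element 38 to root → [38, 11, 3, 15, 18, 19, 10, 52, 60, 20, 58, 59, 31, 55]
  38 vs smaller child 3 at index 2, swap → [3, 11, 38, 15, 18, 19, 10, 52, 60, 20, 58, 59, 31, 55]
  38 vs smaller child 10 at index 6, swap → [3, 11, 10, 15, 18, 19, 38, 52, 60, 20, 58, 59, 31, 55]
extract-min #2 returns 3:
  remove root 3; move last element 55 to root → [55, 11, 10, 15, 18, 19, 38, 52, 60, 20, 58, 59, 31]
  55 vs smaller child 10 at index 2, swap → [10, 11, 55, 15, 18, 19, 38, 52, 60, 20, 58, 59, 31]
  55 vs smaller child 19 at index 5, swap → [10, 11, 19, 15, 18, 55, 38, 52, 60, 20, 58, 59, 31]
  55 vs smaller child 31 at index 12, swap → [10, 11, 19, 15, 18, 31, 38, 52, 60, 20, 58, 59, 55]
extract-min #3 returns 10:
  remove root 10; move last element 55 to root → [55, 11, 19, 15, 18, 31, 38, 52, 60, 20, 58, 59]
  55 vs smaller child 11 at index 1, swap → [11, 55, 19, 15, 18, 31, 38, 52, 60, 20, 58, 59]
  55 vs smaller child 15 at index 3, swap → [11, 15, 19, 55, 18, 31, 38, 52, 60, 20, 58, 59]
  55 vs smaller child 52 at index 7, swap → [11, 15, 19, 52, 18, 31, 38, 55, 60, 20, 58, 59]
extract-min #4 returns 11:
  remove root 11; move last element 59 to root → [59, 15, 19, 52, 18, 31, 38, 55, 60, 20, 58]
  59 vs smaller child 15 at index 1, swap → [15, 59, 19, 52, 18, 31, 38, 55, 60, 20, 58]
  59 vs smaller child 18 at index 4, swap → [15, 18, 19, 52, 59, 31, 38, 55, 60, 20, 58]
  59 vs smaller child 20 at index 9, swap → [15, 18, 19, 52, 20, 31, 38, 55, 60, 59, 58]
extract-min #5 returns 15:
  remove root 15; move last element 58 to root → [58, 18, 19, 52, 20, 31, 38, 55, 60, 59]
  58 vs smaller child 18 at index 1, swap → [18, 58, 19, 52, 20, 31, 38, 55, 60, 59]
  58 vs smaller child 20 at index 4, swap → [18, 20, 19, 52, 58, 31, 38, 55, 60, 59]

[18, 20, 19, 52, 58, 31, 38, 55, 60, 59]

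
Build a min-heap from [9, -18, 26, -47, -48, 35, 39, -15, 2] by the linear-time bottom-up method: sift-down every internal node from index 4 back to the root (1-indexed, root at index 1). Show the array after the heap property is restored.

sift down from index 4: already satisfies heap property
sift down from index 3: already satisfies heap property
sift down from index 2:
  -18 vs smaller child -48 at index 5, swap → [9, -48, 26, -47, -18, 35, 39, -15, 2]
sift down from index 1:
  9 vs smaller child -48 at index 2, swap → [-48, 9, 26, -47, -18, 35, 39, -15, 2]
  9 vs smaller child -47 at index 4, swap → [-48, -47, 26, 9, -18, 35, 39, -15, 2]
  9 vs smaller child -15 at index 8, swap → [-48, -47, 26, -15, -18, 35, 39, 9, 2]

[-48, -47, 26, -15, -18, 35, 39, 9, 2]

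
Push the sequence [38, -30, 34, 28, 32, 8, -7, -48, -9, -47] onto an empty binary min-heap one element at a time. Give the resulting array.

Insert 38:
  append 38 at index 0 → [38] (no swap needed)
Insert -30:
  append -30 at index 1 → [38, -30]
  -30 < parent 38 at index 0, swap → [-30, 38]
Insert 34:
  append 34 at index 2 → [-30, 38, 34] (no swap needed)
Insert 28:
  append 28 at index 3 → [-30, 38, 34, 28]
  28 < parent 38 at index 1, swap → [-30, 28, 34, 38]
Insert 32:
  append 32 at index 4 → [-30, 28, 34, 38, 32] (no swap needed)
Insert 8:
  append 8 at index 5 → [-30, 28, 34, 38, 32, 8]
  8 < parent 34 at index 2, swap → [-30, 28, 8, 38, 32, 34]
Insert -7:
  append -7 at index 6 → [-30, 28, 8, 38, 32, 34, -7]
  -7 < parent 8 at index 2, swap → [-30, 28, -7, 38, 32, 34, 8]
Insert -48:
  append -48 at index 7 → [-30, 28, -7, 38, 32, 34, 8, -48]
  -48 < parent 38 at index 3, swap → [-30, 28, -7, -48, 32, 34, 8, 38]
  -48 < parent 28 at index 1, swap → [-30, -48, -7, 28, 32, 34, 8, 38]
  -48 < parent -30 at index 0, swap → [-48, -30, -7, 28, 32, 34, 8, 38]
Insert -9:
  append -9 at index 8 → [-48, -30, -7, 28, 32, 34, 8, 38, -9]
  -9 < parent 28 at index 3, swap → [-48, -30, -7, -9, 32, 34, 8, 38, 28]
Insert -47:
  append -47 at index 9 → [-48, -30, -7, -9, 32, 34, 8, 38, 28, -47]
  -47 < parent 32 at index 4, swap → [-48, -30, -7, -9, -47, 34, 8, 38, 28, 32]
  -47 < parent -30 at index 1, swap → [-48, -47, -7, -9, -30, 34, 8, 38, 28, 32]

[-48, -47, -7, -9, -30, 34, 8, 38, 28, 32]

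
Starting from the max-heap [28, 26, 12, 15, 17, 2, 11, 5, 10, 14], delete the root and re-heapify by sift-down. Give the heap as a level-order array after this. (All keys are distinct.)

remove root 28; move last element 14 to root → [14, 26, 12, 15, 17, 2, 11, 5, 10]
14 vs larger child 26 at index 1, swap → [26, 14, 12, 15, 17, 2, 11, 5, 10]
14 vs larger child 17 at index 4, swap → [26, 17, 12, 15, 14, 2, 11, 5, 10]

[26, 17, 12, 15, 14, 2, 11, 5, 10]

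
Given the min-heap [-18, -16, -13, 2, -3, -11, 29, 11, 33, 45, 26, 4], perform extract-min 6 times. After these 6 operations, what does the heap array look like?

extract-min #1 returns -18:
  remove root -18; move last element 4 to root → [4, -16, -13, 2, -3, -11, 29, 11, 33, 45, 26]
  4 vs smaller child -16 at index 1, swap → [-16, 4, -13, 2, -3, -11, 29, 11, 33, 45, 26]
  4 vs smaller child -3 at index 4, swap → [-16, -3, -13, 2, 4, -11, 29, 11, 33, 45, 26]
extract-min #2 returns -16:
  remove root -16; move last element 26 to root → [26, -3, -13, 2, 4, -11, 29, 11, 33, 45]
  26 vs smaller child -13 at index 2, swap → [-13, -3, 26, 2, 4, -11, 29, 11, 33, 45]
  26 vs smaller child -11 at index 5, swap → [-13, -3, -11, 2, 4, 26, 29, 11, 33, 45]
extract-min #3 returns -13:
  remove root -13; move last element 45 to root → [45, -3, -11, 2, 4, 26, 29, 11, 33]
  45 vs smaller child -11 at index 2, swap → [-11, -3, 45, 2, 4, 26, 29, 11, 33]
  45 vs smaller child 26 at index 5, swap → [-11, -3, 26, 2, 4, 45, 29, 11, 33]
extract-min #4 returns -11:
  remove root -11; move last element 33 to root → [33, -3, 26, 2, 4, 45, 29, 11]
  33 vs smaller child -3 at index 1, swap → [-3, 33, 26, 2, 4, 45, 29, 11]
  33 vs smaller child 2 at index 3, swap → [-3, 2, 26, 33, 4, 45, 29, 11]
  33 vs only child 11 at index 7, swap → [-3, 2, 26, 11, 4, 45, 29, 33]
extract-min #5 returns -3:
  remove root -3; move last element 33 to root → [33, 2, 26, 11, 4, 45, 29]
  33 vs smaller child 2 at index 1, swap → [2, 33, 26, 11, 4, 45, 29]
  33 vs smaller child 4 at index 4, swap → [2, 4, 26, 11, 33, 45, 29]
extract-min #6 returns 2:
  remove root 2; move last element 29 to root → [29, 4, 26, 11, 33, 45]
  29 vs smaller child 4 at index 1, swap → [4, 29, 26, 11, 33, 45]
  29 vs smaller child 11 at index 3, swap → [4, 11, 26, 29, 33, 45]

[4, 11, 26, 29, 33, 45]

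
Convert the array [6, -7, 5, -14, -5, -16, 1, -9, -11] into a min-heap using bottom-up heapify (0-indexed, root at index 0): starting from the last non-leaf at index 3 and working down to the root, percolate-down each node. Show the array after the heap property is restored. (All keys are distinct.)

sift down from index 3: already satisfies heap property
sift down from index 2:
  5 vs smaller child -16 at index 5, swap → [6, -7, -16, -14, -5, 5, 1, -9, -11]
sift down from index 1:
  -7 vs smaller child -14 at index 3, swap → [6, -14, -16, -7, -5, 5, 1, -9, -11]
  -7 vs smaller child -11 at index 8, swap → [6, -14, -16, -11, -5, 5, 1, -9, -7]
sift down from index 0:
  6 vs smaller child -16 at index 2, swap → [-16, -14, 6, -11, -5, 5, 1, -9, -7]
  6 vs smaller child 1 at index 6, swap → [-16, -14, 1, -11, -5, 5, 6, -9, -7]

[-16, -14, 1, -11, -5, 5, 6, -9, -7]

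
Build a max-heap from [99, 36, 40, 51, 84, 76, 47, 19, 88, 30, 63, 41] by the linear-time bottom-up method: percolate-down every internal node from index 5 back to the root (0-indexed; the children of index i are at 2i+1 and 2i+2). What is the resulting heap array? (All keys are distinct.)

[99, 88, 76, 51, 84, 41, 47, 19, 36, 30, 63, 40]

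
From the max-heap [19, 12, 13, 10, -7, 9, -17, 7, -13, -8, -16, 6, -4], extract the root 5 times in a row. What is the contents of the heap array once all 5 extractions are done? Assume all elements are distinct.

[7, -4, 6, -13, -7, -8, -17, -16]

extract-max #1 returns 19:
  remove root 19; move last element -4 to root → [-4, 12, 13, 10, -7, 9, -17, 7, -13, -8, -16, 6]
  -4 vs larger child 13 at index 2, swap → [13, 12, -4, 10, -7, 9, -17, 7, -13, -8, -16, 6]
  -4 vs larger child 9 at index 5, swap → [13, 12, 9, 10, -7, -4, -17, 7, -13, -8, -16, 6]
  -4 vs only child 6 at index 11, swap → [13, 12, 9, 10, -7, 6, -17, 7, -13, -8, -16, -4]
extract-max #2 returns 13:
  remove root 13; move last element -4 to root → [-4, 12, 9, 10, -7, 6, -17, 7, -13, -8, -16]
  -4 vs larger child 12 at index 1, swap → [12, -4, 9, 10, -7, 6, -17, 7, -13, -8, -16]
  -4 vs larger child 10 at index 3, swap → [12, 10, 9, -4, -7, 6, -17, 7, -13, -8, -16]
  -4 vs larger child 7 at index 7, swap → [12, 10, 9, 7, -7, 6, -17, -4, -13, -8, -16]
extract-max #3 returns 12:
  remove root 12; move last element -16 to root → [-16, 10, 9, 7, -7, 6, -17, -4, -13, -8]
  -16 vs larger child 10 at index 1, swap → [10, -16, 9, 7, -7, 6, -17, -4, -13, -8]
  -16 vs larger child 7 at index 3, swap → [10, 7, 9, -16, -7, 6, -17, -4, -13, -8]
  -16 vs larger child -4 at index 7, swap → [10, 7, 9, -4, -7, 6, -17, -16, -13, -8]
extract-max #4 returns 10:
  remove root 10; move last element -8 to root → [-8, 7, 9, -4, -7, 6, -17, -16, -13]
  -8 vs larger child 9 at index 2, swap → [9, 7, -8, -4, -7, 6, -17, -16, -13]
  -8 vs larger child 6 at index 5, swap → [9, 7, 6, -4, -7, -8, -17, -16, -13]
extract-max #5 returns 9:
  remove root 9; move last element -13 to root → [-13, 7, 6, -4, -7, -8, -17, -16]
  -13 vs larger child 7 at index 1, swap → [7, -13, 6, -4, -7, -8, -17, -16]
  -13 vs larger child -4 at index 3, swap → [7, -4, 6, -13, -7, -8, -17, -16]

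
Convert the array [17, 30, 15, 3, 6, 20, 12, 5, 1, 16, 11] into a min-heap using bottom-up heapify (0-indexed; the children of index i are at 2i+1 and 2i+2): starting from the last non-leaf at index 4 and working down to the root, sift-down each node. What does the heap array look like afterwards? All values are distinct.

sift down from index 4: already satisfies heap property
sift down from index 3:
  3 vs smaller child 1 at index 8, swap → [17, 30, 15, 1, 6, 20, 12, 5, 3, 16, 11]
sift down from index 2:
  15 vs smaller child 12 at index 6, swap → [17, 30, 12, 1, 6, 20, 15, 5, 3, 16, 11]
sift down from index 1:
  30 vs smaller child 1 at index 3, swap → [17, 1, 12, 30, 6, 20, 15, 5, 3, 16, 11]
  30 vs smaller child 3 at index 8, swap → [17, 1, 12, 3, 6, 20, 15, 5, 30, 16, 11]
sift down from index 0:
  17 vs smaller child 1 at index 1, swap → [1, 17, 12, 3, 6, 20, 15, 5, 30, 16, 11]
  17 vs smaller child 3 at index 3, swap → [1, 3, 12, 17, 6, 20, 15, 5, 30, 16, 11]
  17 vs smaller child 5 at index 7, swap → [1, 3, 12, 5, 6, 20, 15, 17, 30, 16, 11]

[1, 3, 12, 5, 6, 20, 15, 17, 30, 16, 11]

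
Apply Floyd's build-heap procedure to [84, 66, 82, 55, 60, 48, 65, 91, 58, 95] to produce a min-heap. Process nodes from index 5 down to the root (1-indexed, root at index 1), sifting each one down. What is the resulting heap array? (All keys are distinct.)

sift down from index 5: already satisfies heap property
sift down from index 4: already satisfies heap property
sift down from index 3:
  82 vs smaller child 48 at index 6, swap → [84, 66, 48, 55, 60, 82, 65, 91, 58, 95]
sift down from index 2:
  66 vs smaller child 55 at index 4, swap → [84, 55, 48, 66, 60, 82, 65, 91, 58, 95]
  66 vs smaller child 58 at index 9, swap → [84, 55, 48, 58, 60, 82, 65, 91, 66, 95]
sift down from index 1:
  84 vs smaller child 48 at index 3, swap → [48, 55, 84, 58, 60, 82, 65, 91, 66, 95]
  84 vs smaller child 65 at index 7, swap → [48, 55, 65, 58, 60, 82, 84, 91, 66, 95]

[48, 55, 65, 58, 60, 82, 84, 91, 66, 95]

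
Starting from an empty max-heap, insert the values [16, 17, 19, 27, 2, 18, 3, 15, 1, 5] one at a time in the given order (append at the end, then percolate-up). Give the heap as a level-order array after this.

Insert 16:
  append 16 at index 0 → [16] (no swap needed)
Insert 17:
  append 17 at index 1 → [16, 17]
  17 > parent 16 at index 0, swap → [17, 16]
Insert 19:
  append 19 at index 2 → [17, 16, 19]
  19 > parent 17 at index 0, swap → [19, 16, 17]
Insert 27:
  append 27 at index 3 → [19, 16, 17, 27]
  27 > parent 16 at index 1, swap → [19, 27, 17, 16]
  27 > parent 19 at index 0, swap → [27, 19, 17, 16]
Insert 2:
  append 2 at index 4 → [27, 19, 17, 16, 2] (no swap needed)
Insert 18:
  append 18 at index 5 → [27, 19, 17, 16, 2, 18]
  18 > parent 17 at index 2, swap → [27, 19, 18, 16, 2, 17]
Insert 3:
  append 3 at index 6 → [27, 19, 18, 16, 2, 17, 3] (no swap needed)
Insert 15:
  append 15 at index 7 → [27, 19, 18, 16, 2, 17, 3, 15] (no swap needed)
Insert 1:
  append 1 at index 8 → [27, 19, 18, 16, 2, 17, 3, 15, 1] (no swap needed)
Insert 5:
  append 5 at index 9 → [27, 19, 18, 16, 2, 17, 3, 15, 1, 5]
  5 > parent 2 at index 4, swap → [27, 19, 18, 16, 5, 17, 3, 15, 1, 2]

[27, 19, 18, 16, 5, 17, 3, 15, 1, 2]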